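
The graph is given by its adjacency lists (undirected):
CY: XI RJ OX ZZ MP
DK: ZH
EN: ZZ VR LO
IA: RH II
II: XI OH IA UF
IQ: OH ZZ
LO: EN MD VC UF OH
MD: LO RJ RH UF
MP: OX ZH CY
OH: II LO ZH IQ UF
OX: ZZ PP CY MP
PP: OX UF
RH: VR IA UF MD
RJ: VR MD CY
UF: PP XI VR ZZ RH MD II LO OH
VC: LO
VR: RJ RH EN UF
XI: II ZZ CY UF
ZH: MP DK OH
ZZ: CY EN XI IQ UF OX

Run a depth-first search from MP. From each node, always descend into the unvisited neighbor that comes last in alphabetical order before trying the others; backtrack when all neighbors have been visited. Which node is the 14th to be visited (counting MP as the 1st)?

VC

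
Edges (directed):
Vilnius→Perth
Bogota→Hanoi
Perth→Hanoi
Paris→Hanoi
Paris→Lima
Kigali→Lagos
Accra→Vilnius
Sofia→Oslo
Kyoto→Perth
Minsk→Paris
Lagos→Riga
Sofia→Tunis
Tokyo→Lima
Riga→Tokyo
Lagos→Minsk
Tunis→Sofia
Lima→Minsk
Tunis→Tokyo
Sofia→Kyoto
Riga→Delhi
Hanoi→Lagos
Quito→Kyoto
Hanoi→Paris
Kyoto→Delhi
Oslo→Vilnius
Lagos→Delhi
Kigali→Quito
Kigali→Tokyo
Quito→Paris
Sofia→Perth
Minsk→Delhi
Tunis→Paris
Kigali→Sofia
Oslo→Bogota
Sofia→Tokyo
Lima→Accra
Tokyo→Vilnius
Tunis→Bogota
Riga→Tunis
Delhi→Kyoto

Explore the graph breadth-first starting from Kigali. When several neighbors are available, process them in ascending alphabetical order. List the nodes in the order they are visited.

Kigali, Lagos, Quito, Sofia, Tokyo, Delhi, Minsk, Riga, Kyoto, Paris, Oslo, Perth, Tunis, Lima, Vilnius, Hanoi, Bogota, Accra

Visit Kigali; enqueue Lagos, Quito, Sofia, Tokyo → queue [Lagos, Quito, Sofia, Tokyo]
Visit Lagos; enqueue Delhi, Minsk, Riga → queue [Quito, Sofia, Tokyo, Delhi, Minsk, Riga]
Visit Quito; enqueue Kyoto, Paris → queue [Sofia, Tokyo, Delhi, Minsk, Riga, Kyoto, Paris]
Visit Sofia; enqueue Oslo, Perth, Tunis → queue [Tokyo, Delhi, Minsk, Riga, Kyoto, Paris, Oslo, Perth, Tunis]
Visit Tokyo; enqueue Lima, Vilnius → queue [Delhi, Minsk, Riga, Kyoto, Paris, Oslo, Perth, Tunis, Lima, Vilnius]
Visit Delhi → queue [Minsk, Riga, Kyoto, Paris, Oslo, Perth, Tunis, Lima, Vilnius]
Visit Minsk → queue [Riga, Kyoto, Paris, Oslo, Perth, Tunis, Lima, Vilnius]
Visit Riga → queue [Kyoto, Paris, Oslo, Perth, Tunis, Lima, Vilnius]
Visit Kyoto → queue [Paris, Oslo, Perth, Tunis, Lima, Vilnius]
Visit Paris; enqueue Hanoi → queue [Oslo, Perth, Tunis, Lima, Vilnius, Hanoi]
Visit Oslo; enqueue Bogota → queue [Perth, Tunis, Lima, Vilnius, Hanoi, Bogota]
Visit Perth → queue [Tunis, Lima, Vilnius, Hanoi, Bogota]
Visit Tunis → queue [Lima, Vilnius, Hanoi, Bogota]
Visit Lima; enqueue Accra → queue [Vilnius, Hanoi, Bogota, Accra]
Visit Vilnius → queue [Hanoi, Bogota, Accra]
Visit Hanoi → queue [Bogota, Accra]
Visit Bogota → queue [Accra]
Visit Accra → queue []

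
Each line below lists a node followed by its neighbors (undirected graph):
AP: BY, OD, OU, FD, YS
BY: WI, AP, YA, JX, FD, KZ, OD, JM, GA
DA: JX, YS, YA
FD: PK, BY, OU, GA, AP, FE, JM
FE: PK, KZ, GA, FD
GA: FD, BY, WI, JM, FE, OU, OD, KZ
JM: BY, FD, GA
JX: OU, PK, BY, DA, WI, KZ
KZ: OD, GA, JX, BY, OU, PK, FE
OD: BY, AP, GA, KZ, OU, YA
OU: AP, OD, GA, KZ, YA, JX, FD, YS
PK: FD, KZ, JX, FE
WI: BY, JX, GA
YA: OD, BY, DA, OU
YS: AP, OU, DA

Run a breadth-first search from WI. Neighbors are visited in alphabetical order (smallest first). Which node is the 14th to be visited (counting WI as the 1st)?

Visit WI; enqueue BY, GA, JX → queue [BY, GA, JX]
Visit BY; enqueue AP, FD, JM, KZ, OD, YA → queue [GA, JX, AP, FD, JM, KZ, OD, YA]
Visit GA; enqueue FE, OU → queue [JX, AP, FD, JM, KZ, OD, YA, FE, OU]
Visit JX; enqueue DA, PK → queue [AP, FD, JM, KZ, OD, YA, FE, OU, DA, PK]
Visit AP; enqueue YS → queue [FD, JM, KZ, OD, YA, FE, OU, DA, PK, YS]
Visit FD → queue [JM, KZ, OD, YA, FE, OU, DA, PK, YS]
Visit JM → queue [KZ, OD, YA, FE, OU, DA, PK, YS]
Visit KZ → queue [OD, YA, FE, OU, DA, PK, YS]
Visit OD → queue [YA, FE, OU, DA, PK, YS]
Visit YA → queue [FE, OU, DA, PK, YS]
Visit FE → queue [OU, DA, PK, YS]
Visit OU → queue [DA, PK, YS]
Visit DA → queue [PK, YS]
Visit PK → queue [YS]
Visit YS → queue []

Visit order: WI, BY, GA, JX, AP, FD, JM, KZ, OD, YA, FE, OU, DA, PK, YS

PK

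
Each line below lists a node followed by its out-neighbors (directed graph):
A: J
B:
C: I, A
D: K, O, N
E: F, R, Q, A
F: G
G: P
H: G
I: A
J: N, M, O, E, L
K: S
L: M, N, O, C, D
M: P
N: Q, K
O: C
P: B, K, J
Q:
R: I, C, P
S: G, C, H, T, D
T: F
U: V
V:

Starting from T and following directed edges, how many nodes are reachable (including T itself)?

BFS from T visits: T, F, G, P, B, J, K, E, L, M, N, O, S, A, Q, R, C, D, H, I
Reachable nodes: 20 of 22 total.

20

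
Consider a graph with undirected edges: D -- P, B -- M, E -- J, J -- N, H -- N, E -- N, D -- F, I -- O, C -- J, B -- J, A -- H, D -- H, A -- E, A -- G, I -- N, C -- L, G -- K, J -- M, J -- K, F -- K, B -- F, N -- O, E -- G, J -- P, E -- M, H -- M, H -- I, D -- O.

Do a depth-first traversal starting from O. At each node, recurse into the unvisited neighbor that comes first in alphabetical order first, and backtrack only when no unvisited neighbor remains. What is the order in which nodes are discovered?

O D F B J C L E A G K H I N M P

Visit O
O → D
D → F
F → B
B → J
J → C
C → L
J → E
E → A
A → G
G → K
A → H
H → I
I → N
H → M
J → P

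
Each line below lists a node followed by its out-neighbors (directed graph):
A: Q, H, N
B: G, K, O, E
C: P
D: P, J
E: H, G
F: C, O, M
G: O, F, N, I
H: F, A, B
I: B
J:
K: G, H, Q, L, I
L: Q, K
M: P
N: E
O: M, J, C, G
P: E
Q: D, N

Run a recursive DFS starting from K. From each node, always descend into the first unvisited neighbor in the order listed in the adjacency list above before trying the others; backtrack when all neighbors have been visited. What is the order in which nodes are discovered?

K G O M P E H F C A Q D J N B I L

Visit K
K → G
G → O
O → M
M → P
P → E
E → H
H → F
F → C
H → A
A → Q
Q → D
D → J
Q → N
H → B
G → I
K → L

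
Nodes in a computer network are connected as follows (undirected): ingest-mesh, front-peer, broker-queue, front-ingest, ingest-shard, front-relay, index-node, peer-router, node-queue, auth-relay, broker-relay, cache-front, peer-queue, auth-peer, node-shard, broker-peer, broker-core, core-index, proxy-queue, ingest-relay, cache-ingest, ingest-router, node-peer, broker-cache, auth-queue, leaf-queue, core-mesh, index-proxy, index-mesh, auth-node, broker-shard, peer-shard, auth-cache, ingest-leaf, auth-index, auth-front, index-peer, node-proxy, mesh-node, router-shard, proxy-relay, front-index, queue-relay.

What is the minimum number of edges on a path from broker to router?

2

Level 0: broker
Level 1: cache, core, peer, queue, relay, shard
Level 2: auth, front, index, ingest, leaf, mesh, node, proxy, router
router first appears at level 2.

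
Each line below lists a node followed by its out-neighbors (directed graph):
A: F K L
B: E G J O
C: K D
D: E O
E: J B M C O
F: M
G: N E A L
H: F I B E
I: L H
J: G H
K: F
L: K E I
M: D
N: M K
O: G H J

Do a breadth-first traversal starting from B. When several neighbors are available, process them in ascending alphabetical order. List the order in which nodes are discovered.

B E G J O C M A L N H D K F I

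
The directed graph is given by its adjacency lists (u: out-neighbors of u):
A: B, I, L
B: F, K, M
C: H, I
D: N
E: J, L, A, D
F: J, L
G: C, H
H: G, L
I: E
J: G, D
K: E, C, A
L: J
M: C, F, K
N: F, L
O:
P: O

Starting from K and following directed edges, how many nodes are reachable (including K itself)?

BFS from K visits: K, A, C, E, B, I, L, H, D, J, F, M, G, N
Reachable nodes: 14 of 16 total.

14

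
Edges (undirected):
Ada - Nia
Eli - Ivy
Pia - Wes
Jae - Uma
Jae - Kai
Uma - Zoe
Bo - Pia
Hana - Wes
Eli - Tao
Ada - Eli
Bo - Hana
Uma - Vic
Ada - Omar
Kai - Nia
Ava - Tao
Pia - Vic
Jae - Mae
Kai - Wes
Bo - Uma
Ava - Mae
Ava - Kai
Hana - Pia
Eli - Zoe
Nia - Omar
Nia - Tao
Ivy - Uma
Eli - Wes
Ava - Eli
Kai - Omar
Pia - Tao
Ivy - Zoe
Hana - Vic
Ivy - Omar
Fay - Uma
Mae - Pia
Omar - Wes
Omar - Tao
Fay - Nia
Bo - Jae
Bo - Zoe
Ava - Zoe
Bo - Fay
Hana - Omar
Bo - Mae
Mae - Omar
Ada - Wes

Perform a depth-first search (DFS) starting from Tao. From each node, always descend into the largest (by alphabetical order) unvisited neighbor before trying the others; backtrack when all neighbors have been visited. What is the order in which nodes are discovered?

Tao, Pia, Wes, Omar, Nia, Kai, Jae, Uma, Zoe, Ivy, Eli, Ava, Mae, Bo, Hana, Vic, Fay, Ada

Visit Tao
Tao → Pia
Pia → Wes
Wes → Omar
Omar → Nia
Nia → Kai
Kai → Jae
Jae → Uma
Uma → Zoe
Zoe → Ivy
Ivy → Eli
Eli → Ava
Ava → Mae
Mae → Bo
Bo → Hana
Hana → Vic
Bo → Fay
Eli → Ada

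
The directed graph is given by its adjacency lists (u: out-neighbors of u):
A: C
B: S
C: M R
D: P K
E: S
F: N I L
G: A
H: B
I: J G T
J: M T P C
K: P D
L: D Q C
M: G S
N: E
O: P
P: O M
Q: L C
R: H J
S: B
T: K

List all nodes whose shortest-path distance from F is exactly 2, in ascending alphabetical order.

Level 0: F
Level 1: I, L, N
Level 2: C, D, E, G, J, Q, T
Level 3: A, K, M, P, R, S
Level 4: B, H, O

C, D, E, G, J, Q, T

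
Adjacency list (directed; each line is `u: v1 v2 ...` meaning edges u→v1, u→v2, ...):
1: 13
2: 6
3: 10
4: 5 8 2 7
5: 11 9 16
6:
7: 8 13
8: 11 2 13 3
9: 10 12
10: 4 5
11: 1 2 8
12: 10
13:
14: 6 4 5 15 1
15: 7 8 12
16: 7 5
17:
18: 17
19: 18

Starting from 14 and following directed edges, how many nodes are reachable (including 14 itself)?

16

BFS from 14 visits: 14, 6, 4, 5, 15, 1, 8, 2, 7, 11, 9, 16, 12, 13, 3, 10
Reachable nodes: 16 of 19 total.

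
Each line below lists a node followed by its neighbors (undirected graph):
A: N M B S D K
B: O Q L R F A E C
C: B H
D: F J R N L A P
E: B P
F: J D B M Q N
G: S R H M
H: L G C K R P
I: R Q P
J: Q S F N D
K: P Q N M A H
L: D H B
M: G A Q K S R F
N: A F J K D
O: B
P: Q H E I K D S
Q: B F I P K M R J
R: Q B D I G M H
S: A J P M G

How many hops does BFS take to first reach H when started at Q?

2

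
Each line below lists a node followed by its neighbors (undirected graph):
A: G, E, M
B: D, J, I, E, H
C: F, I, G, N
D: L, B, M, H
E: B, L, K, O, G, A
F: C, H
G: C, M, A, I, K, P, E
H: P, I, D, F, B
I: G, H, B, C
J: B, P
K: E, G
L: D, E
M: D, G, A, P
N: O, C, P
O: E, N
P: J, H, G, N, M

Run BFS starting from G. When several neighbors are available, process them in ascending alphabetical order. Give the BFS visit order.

G A C E I K M P F N B L O H D J

Visit G; enqueue A, C, E, I, K, M, P → queue [A, C, E, I, K, M, P]
Visit A → queue [C, E, I, K, M, P]
Visit C; enqueue F, N → queue [E, I, K, M, P, F, N]
Visit E; enqueue B, L, O → queue [I, K, M, P, F, N, B, L, O]
Visit I; enqueue H → queue [K, M, P, F, N, B, L, O, H]
Visit K → queue [M, P, F, N, B, L, O, H]
Visit M; enqueue D → queue [P, F, N, B, L, O, H, D]
Visit P; enqueue J → queue [F, N, B, L, O, H, D, J]
Visit F → queue [N, B, L, O, H, D, J]
Visit N → queue [B, L, O, H, D, J]
Visit B → queue [L, O, H, D, J]
Visit L → queue [O, H, D, J]
Visit O → queue [H, D, J]
Visit H → queue [D, J]
Visit D → queue [J]
Visit J → queue []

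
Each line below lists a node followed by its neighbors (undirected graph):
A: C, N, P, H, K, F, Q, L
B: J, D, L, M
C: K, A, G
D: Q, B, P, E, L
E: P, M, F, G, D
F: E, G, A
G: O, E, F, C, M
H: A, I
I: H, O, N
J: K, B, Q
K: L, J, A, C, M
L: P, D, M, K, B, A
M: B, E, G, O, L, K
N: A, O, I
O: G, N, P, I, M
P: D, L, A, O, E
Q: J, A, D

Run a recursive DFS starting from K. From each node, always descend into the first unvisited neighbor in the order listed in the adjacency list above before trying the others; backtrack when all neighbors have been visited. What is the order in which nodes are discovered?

Visit K
K → L
L → P
P → D
D → Q
Q → J
J → B
B → M
M → E
E → F
F → G
G → O
O → N
N → A
A → C
A → H
H → I

K L P D Q J B M E F G O N A C H I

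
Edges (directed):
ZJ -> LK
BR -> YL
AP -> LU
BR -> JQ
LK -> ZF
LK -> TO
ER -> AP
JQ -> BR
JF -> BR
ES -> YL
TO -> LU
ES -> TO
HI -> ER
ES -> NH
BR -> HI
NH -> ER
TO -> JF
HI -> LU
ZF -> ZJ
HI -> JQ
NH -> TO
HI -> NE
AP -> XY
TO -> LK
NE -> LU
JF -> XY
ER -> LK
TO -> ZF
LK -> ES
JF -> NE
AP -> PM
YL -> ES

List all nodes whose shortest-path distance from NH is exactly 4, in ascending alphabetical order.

Level 0: NH
Level 1: ER, TO
Level 2: AP, JF, LK, LU, ZF
Level 3: BR, ES, NE, PM, XY, ZJ
Level 4: HI, JQ, YL

HI, JQ, YL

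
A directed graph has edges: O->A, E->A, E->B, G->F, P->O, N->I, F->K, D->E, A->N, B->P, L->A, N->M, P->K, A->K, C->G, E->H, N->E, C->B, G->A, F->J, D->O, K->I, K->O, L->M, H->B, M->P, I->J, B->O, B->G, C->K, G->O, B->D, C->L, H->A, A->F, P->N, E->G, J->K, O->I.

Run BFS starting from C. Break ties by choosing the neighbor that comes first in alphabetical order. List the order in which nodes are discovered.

C -> B -> G -> K -> L -> D -> O -> P -> A -> F -> I -> M -> E -> N -> J -> H

Visit C; enqueue B, G, K, L → queue [B, G, K, L]
Visit B; enqueue D, O, P → queue [G, K, L, D, O, P]
Visit G; enqueue A, F → queue [K, L, D, O, P, A, F]
Visit K; enqueue I → queue [L, D, O, P, A, F, I]
Visit L; enqueue M → queue [D, O, P, A, F, I, M]
Visit D; enqueue E → queue [O, P, A, F, I, M, E]
Visit O → queue [P, A, F, I, M, E]
Visit P; enqueue N → queue [A, F, I, M, E, N]
Visit A → queue [F, I, M, E, N]
Visit F; enqueue J → queue [I, M, E, N, J]
Visit I → queue [M, E, N, J]
Visit M → queue [E, N, J]
Visit E; enqueue H → queue [N, J, H]
Visit N → queue [J, H]
Visit J → queue [H]
Visit H → queue []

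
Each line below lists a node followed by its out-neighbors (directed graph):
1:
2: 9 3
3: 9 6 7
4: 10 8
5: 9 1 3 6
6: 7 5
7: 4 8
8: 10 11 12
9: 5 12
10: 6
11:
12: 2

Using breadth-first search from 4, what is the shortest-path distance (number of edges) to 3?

Level 0: 4
Level 1: 8, 10
Level 2: 6, 11, 12
Level 3: 2, 5, 7
Level 4: 1, 3, 9
3 first appears at level 4.

4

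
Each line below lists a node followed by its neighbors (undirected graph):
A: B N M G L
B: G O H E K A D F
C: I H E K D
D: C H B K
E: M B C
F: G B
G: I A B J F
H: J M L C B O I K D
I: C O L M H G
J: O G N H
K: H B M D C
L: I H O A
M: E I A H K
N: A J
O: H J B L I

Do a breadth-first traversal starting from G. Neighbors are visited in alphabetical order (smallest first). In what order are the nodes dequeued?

G -> A -> B -> F -> I -> J -> L -> M -> N -> D -> E -> H -> K -> O -> C

Visit G; enqueue A, B, F, I, J → queue [A, B, F, I, J]
Visit A; enqueue L, M, N → queue [B, F, I, J, L, M, N]
Visit B; enqueue D, E, H, K, O → queue [F, I, J, L, M, N, D, E, H, K, O]
Visit F → queue [I, J, L, M, N, D, E, H, K, O]
Visit I; enqueue C → queue [J, L, M, N, D, E, H, K, O, C]
Visit J → queue [L, M, N, D, E, H, K, O, C]
Visit L → queue [M, N, D, E, H, K, O, C]
Visit M → queue [N, D, E, H, K, O, C]
Visit N → queue [D, E, H, K, O, C]
Visit D → queue [E, H, K, O, C]
Visit E → queue [H, K, O, C]
Visit H → queue [K, O, C]
Visit K → queue [O, C]
Visit O → queue [C]
Visit C → queue []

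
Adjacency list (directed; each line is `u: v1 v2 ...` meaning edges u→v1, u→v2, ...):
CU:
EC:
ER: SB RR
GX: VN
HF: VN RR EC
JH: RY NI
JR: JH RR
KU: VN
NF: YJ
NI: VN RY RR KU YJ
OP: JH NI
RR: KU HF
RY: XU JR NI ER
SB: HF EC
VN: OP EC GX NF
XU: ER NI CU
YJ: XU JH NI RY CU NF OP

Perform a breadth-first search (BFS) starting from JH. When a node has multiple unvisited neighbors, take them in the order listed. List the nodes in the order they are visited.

JH, RY, NI, XU, JR, ER, VN, RR, KU, YJ, CU, SB, OP, EC, GX, NF, HF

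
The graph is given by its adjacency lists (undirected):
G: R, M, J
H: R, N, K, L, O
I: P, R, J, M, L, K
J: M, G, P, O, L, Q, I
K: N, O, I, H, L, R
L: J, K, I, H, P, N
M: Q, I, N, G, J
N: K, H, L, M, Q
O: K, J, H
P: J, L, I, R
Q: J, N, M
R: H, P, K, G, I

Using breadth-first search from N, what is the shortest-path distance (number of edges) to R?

2

Level 0: N
Level 1: H, K, L, M, Q
Level 2: G, I, J, O, P, R
R first appears at level 2.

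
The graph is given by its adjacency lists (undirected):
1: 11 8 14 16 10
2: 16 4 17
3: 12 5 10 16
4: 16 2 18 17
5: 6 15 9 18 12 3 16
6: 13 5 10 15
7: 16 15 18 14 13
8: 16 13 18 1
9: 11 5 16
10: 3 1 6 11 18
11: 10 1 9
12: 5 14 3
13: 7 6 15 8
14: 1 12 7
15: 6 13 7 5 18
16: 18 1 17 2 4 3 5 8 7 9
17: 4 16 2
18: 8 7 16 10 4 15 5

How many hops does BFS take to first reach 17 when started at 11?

3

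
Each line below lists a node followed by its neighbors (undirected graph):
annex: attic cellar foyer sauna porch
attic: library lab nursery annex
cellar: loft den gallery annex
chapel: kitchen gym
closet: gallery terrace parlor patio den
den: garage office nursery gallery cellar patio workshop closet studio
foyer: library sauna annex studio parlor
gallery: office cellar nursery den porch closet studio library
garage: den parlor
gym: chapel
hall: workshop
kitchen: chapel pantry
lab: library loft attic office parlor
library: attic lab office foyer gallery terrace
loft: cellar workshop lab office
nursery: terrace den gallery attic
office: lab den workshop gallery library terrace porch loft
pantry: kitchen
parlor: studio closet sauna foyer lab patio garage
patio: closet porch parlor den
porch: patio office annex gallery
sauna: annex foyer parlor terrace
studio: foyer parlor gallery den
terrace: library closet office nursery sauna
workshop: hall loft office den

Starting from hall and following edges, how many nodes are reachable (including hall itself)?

21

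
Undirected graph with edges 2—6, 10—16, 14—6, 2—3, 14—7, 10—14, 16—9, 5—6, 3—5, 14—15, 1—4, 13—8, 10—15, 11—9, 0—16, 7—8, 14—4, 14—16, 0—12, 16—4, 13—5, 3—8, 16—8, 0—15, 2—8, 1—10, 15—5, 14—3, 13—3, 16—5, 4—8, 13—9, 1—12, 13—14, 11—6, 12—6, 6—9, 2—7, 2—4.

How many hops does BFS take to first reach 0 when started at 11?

3

Level 0: 11
Level 1: 6, 9
Level 2: 2, 5, 12, 13, 14, 16
Level 3: 0, 1, 3, 4, 7, 8, 10, 15
0 first appears at level 3.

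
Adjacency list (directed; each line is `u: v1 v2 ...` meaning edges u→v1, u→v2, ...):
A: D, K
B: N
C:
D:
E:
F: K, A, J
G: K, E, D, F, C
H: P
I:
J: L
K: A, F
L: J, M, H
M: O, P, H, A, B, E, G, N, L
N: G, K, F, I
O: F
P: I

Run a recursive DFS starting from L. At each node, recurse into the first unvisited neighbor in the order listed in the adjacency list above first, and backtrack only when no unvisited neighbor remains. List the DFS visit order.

L → J → M → O → F → K → A → D → P → I → H → B → N → G → E → C

Visit L
L → J
L → M
M → O
O → F
F → K
K → A
A → D
M → P
P → I
M → H
M → B
B → N
N → G
G → E
G → C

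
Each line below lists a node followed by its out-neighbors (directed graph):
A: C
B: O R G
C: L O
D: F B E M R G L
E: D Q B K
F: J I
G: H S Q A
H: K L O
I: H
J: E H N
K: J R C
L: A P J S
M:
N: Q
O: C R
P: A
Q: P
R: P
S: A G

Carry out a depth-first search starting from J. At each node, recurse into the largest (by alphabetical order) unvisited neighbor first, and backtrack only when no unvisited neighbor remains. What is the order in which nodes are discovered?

J N Q P A C O R L S G H K E D M F I B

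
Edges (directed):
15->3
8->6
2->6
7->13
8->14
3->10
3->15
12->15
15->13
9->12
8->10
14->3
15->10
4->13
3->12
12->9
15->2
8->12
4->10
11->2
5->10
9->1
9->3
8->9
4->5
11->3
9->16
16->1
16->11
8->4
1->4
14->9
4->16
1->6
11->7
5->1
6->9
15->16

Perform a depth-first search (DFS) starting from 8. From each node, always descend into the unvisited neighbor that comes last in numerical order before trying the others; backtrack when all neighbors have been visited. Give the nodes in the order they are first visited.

8 -> 14 -> 9 -> 16 -> 11 -> 7 -> 13 -> 3 -> 15 -> 10 -> 2 -> 6 -> 12 -> 1 -> 4 -> 5

Visit 8
8 → 14
14 → 9
9 → 16
16 → 11
11 → 7
7 → 13
11 → 3
3 → 15
15 → 10
15 → 2
2 → 6
3 → 12
16 → 1
1 → 4
4 → 5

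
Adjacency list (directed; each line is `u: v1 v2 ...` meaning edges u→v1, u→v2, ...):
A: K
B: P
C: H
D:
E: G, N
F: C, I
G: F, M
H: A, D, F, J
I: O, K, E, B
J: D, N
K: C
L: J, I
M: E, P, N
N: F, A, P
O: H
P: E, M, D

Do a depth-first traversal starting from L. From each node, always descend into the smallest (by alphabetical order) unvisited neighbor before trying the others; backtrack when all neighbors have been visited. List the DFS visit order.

L, I, B, P, D, E, G, F, C, H, A, K, J, N, M, O

Visit L
L → I
I → B
B → P
P → D
P → E
E → G
G → F
F → C
C → H
H → A
A → K
H → J
J → N
G → M
I → O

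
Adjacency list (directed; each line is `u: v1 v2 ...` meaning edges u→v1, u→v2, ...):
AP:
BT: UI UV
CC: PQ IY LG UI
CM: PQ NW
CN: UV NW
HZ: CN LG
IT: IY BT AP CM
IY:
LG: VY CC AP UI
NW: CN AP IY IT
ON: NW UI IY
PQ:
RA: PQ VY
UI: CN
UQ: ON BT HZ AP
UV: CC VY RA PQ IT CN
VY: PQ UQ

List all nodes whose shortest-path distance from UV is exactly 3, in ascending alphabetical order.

HZ, ON

Level 0: UV
Level 1: CC, CN, IT, PQ, RA, VY
Level 2: AP, BT, CM, IY, LG, NW, UI, UQ
Level 3: HZ, ON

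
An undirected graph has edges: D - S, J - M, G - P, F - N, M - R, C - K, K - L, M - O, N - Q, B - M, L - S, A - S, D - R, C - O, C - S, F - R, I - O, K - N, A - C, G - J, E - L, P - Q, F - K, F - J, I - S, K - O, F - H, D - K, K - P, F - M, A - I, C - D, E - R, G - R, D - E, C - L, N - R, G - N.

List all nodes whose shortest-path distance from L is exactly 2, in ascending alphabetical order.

Level 0: L
Level 1: C, E, K, S
Level 2: A, D, F, I, N, O, P, R
Level 3: G, H, J, M, Q
Level 4: B

A, D, F, I, N, O, P, R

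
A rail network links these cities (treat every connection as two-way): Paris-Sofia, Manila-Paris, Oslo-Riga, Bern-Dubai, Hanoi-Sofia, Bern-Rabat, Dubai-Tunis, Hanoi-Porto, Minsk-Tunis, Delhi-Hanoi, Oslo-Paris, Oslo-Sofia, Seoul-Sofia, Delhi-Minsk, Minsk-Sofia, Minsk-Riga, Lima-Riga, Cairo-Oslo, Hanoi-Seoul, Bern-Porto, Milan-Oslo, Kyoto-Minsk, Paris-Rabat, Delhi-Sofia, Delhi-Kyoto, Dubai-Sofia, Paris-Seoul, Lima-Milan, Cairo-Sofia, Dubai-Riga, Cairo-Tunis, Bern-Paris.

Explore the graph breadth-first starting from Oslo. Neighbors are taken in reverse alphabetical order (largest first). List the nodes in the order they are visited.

Oslo, Sofia, Riga, Paris, Milan, Cairo, Seoul, Minsk, Hanoi, Dubai, Delhi, Lima, Rabat, Manila, Bern, Tunis, Kyoto, Porto

Visit Oslo; enqueue Sofia, Riga, Paris, Milan, Cairo → queue [Sofia, Riga, Paris, Milan, Cairo]
Visit Sofia; enqueue Seoul, Minsk, Hanoi, Dubai, Delhi → queue [Riga, Paris, Milan, Cairo, Seoul, Minsk, Hanoi, Dubai, Delhi]
Visit Riga; enqueue Lima → queue [Paris, Milan, Cairo, Seoul, Minsk, Hanoi, Dubai, Delhi, Lima]
Visit Paris; enqueue Rabat, Manila, Bern → queue [Milan, Cairo, Seoul, Minsk, Hanoi, Dubai, Delhi, Lima, Rabat, Manila, Bern]
Visit Milan → queue [Cairo, Seoul, Minsk, Hanoi, Dubai, Delhi, Lima, Rabat, Manila, Bern]
Visit Cairo; enqueue Tunis → queue [Seoul, Minsk, Hanoi, Dubai, Delhi, Lima, Rabat, Manila, Bern, Tunis]
Visit Seoul → queue [Minsk, Hanoi, Dubai, Delhi, Lima, Rabat, Manila, Bern, Tunis]
Visit Minsk; enqueue Kyoto → queue [Hanoi, Dubai, Delhi, Lima, Rabat, Manila, Bern, Tunis, Kyoto]
Visit Hanoi; enqueue Porto → queue [Dubai, Delhi, Lima, Rabat, Manila, Bern, Tunis, Kyoto, Porto]
Visit Dubai → queue [Delhi, Lima, Rabat, Manila, Bern, Tunis, Kyoto, Porto]
Visit Delhi → queue [Lima, Rabat, Manila, Bern, Tunis, Kyoto, Porto]
Visit Lima → queue [Rabat, Manila, Bern, Tunis, Kyoto, Porto]
Visit Rabat → queue [Manila, Bern, Tunis, Kyoto, Porto]
Visit Manila → queue [Bern, Tunis, Kyoto, Porto]
Visit Bern → queue [Tunis, Kyoto, Porto]
Visit Tunis → queue [Kyoto, Porto]
Visit Kyoto → queue [Porto]
Visit Porto → queue []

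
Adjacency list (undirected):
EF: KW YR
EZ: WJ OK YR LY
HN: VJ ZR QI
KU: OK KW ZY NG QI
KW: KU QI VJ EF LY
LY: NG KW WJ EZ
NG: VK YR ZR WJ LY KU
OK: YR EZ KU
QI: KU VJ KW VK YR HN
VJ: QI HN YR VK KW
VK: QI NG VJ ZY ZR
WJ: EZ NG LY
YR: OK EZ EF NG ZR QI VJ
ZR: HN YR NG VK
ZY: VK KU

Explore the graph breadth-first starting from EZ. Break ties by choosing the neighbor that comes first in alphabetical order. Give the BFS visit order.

Visit EZ; enqueue LY, OK, WJ, YR → queue [LY, OK, WJ, YR]
Visit LY; enqueue KW, NG → queue [OK, WJ, YR, KW, NG]
Visit OK; enqueue KU → queue [WJ, YR, KW, NG, KU]
Visit WJ → queue [YR, KW, NG, KU]
Visit YR; enqueue EF, QI, VJ, ZR → queue [KW, NG, KU, EF, QI, VJ, ZR]
Visit KW → queue [NG, KU, EF, QI, VJ, ZR]
Visit NG; enqueue VK → queue [KU, EF, QI, VJ, ZR, VK]
Visit KU; enqueue ZY → queue [EF, QI, VJ, ZR, VK, ZY]
Visit EF → queue [QI, VJ, ZR, VK, ZY]
Visit QI; enqueue HN → queue [VJ, ZR, VK, ZY, HN]
Visit VJ → queue [ZR, VK, ZY, HN]
Visit ZR → queue [VK, ZY, HN]
Visit VK → queue [ZY, HN]
Visit ZY → queue [HN]
Visit HN → queue []

EZ LY OK WJ YR KW NG KU EF QI VJ ZR VK ZY HN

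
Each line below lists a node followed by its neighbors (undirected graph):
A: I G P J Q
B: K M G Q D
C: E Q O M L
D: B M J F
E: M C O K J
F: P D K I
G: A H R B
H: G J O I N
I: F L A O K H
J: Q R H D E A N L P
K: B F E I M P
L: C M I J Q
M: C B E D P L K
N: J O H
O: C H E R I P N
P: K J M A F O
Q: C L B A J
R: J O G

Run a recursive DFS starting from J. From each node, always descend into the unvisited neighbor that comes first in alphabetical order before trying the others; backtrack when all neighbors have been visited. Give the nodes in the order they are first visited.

Visit J
J → A
A → G
G → B
B → D
D → F
F → I
I → H
H → N
N → O
O → C
C → E
E → K
K → M
M → L
L → Q
M → P
O → R

J, A, G, B, D, F, I, H, N, O, C, E, K, M, L, Q, P, R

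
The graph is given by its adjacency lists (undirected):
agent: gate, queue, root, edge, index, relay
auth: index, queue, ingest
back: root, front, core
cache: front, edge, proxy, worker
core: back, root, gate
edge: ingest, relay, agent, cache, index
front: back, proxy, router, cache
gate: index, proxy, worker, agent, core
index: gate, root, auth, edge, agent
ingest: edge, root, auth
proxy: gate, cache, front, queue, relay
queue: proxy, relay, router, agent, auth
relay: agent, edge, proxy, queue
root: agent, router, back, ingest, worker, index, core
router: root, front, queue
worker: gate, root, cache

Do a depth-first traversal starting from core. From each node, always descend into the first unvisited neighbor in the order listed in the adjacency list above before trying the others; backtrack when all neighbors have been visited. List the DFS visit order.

Visit core
core → back
back → root
root → agent
agent → gate
gate → index
index → auth
auth → queue
queue → proxy
proxy → cache
cache → front
front → router
cache → edge
edge → ingest
edge → relay
cache → worker

core -> back -> root -> agent -> gate -> index -> auth -> queue -> proxy -> cache -> front -> router -> edge -> ingest -> relay -> worker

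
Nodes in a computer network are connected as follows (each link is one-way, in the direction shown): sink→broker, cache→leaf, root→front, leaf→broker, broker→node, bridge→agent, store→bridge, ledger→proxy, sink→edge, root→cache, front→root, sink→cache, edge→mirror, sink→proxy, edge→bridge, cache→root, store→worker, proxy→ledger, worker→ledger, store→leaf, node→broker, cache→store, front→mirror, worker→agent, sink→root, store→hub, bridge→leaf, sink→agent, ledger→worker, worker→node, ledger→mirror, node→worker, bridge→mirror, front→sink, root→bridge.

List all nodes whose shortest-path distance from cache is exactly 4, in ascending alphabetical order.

Level 0: cache
Level 1: leaf, root, store
Level 2: bridge, broker, front, hub, worker
Level 3: agent, ledger, mirror, node, sink
Level 4: edge, proxy

edge, proxy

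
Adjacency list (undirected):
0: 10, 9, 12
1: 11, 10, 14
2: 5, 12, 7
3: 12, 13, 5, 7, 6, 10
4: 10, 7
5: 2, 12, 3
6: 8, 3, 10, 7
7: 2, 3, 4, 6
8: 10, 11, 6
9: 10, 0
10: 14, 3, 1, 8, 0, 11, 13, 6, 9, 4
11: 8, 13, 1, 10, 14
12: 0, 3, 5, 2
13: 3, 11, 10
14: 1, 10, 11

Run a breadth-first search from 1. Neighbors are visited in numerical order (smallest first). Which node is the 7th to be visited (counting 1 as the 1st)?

4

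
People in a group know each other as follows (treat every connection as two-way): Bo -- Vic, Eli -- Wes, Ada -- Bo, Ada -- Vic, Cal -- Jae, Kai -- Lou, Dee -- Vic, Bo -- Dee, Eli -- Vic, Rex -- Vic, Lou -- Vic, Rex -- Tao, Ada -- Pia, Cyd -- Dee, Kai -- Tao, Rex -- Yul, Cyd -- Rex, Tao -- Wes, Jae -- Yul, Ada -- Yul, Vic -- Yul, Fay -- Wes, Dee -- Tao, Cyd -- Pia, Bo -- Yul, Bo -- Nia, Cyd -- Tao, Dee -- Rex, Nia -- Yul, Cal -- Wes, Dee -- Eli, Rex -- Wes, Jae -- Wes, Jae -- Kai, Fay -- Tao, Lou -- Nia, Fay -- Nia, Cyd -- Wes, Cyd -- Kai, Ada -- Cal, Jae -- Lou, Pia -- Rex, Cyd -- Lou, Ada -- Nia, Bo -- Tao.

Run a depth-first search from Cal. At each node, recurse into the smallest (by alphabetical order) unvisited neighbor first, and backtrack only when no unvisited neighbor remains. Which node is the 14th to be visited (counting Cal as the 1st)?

Visit Cal
Cal → Ada
Ada → Bo
Bo → Dee
Dee → Cyd
Cyd → Kai
Kai → Jae
Jae → Lou
Lou → Nia
Nia → Fay
Fay → Tao
Tao → Rex
Rex → Pia
Rex → Vic
Vic → Eli
Eli → Wes
Vic → Yul

Visit order: Cal, Ada, Bo, Dee, Cyd, Kai, Jae, Lou, Nia, Fay, Tao, Rex, Pia, Vic, Eli, Wes, Yul

Vic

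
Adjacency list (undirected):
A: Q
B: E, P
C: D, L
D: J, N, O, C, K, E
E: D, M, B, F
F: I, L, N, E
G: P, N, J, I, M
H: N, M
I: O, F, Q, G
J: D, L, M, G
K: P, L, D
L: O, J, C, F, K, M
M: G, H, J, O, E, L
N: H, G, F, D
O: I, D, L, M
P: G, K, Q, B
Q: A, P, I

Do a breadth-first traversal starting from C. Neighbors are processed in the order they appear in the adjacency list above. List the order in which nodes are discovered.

C, D, L, J, N, O, K, E, F, M, G, H, I, P, B, Q, A

Visit C; enqueue D, L → queue [D, L]
Visit D; enqueue J, N, O, K, E → queue [L, J, N, O, K, E]
Visit L; enqueue F, M → queue [J, N, O, K, E, F, M]
Visit J; enqueue G → queue [N, O, K, E, F, M, G]
Visit N; enqueue H → queue [O, K, E, F, M, G, H]
Visit O; enqueue I → queue [K, E, F, M, G, H, I]
Visit K; enqueue P → queue [E, F, M, G, H, I, P]
Visit E; enqueue B → queue [F, M, G, H, I, P, B]
Visit F → queue [M, G, H, I, P, B]
Visit M → queue [G, H, I, P, B]
Visit G → queue [H, I, P, B]
Visit H → queue [I, P, B]
Visit I; enqueue Q → queue [P, B, Q]
Visit P → queue [B, Q]
Visit B → queue [Q]
Visit Q; enqueue A → queue [A]
Visit A → queue []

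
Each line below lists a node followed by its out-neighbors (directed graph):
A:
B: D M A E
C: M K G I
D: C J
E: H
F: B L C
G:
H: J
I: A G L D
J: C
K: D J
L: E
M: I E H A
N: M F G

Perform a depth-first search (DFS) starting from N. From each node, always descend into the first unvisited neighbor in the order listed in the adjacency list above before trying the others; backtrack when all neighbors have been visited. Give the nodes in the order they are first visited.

Visit N
N → M
M → I
I → A
I → G
I → L
L → E
E → H
H → J
J → C
C → K
K → D
N → F
F → B

N → M → I → A → G → L → E → H → J → C → K → D → F → B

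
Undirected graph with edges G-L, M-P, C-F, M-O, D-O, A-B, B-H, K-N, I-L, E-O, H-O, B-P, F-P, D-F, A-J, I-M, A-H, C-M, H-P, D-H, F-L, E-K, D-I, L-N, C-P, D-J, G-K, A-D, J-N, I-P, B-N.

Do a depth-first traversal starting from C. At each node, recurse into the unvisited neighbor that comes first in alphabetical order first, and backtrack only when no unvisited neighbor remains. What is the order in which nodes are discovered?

C → F → D → A → B → H → O → E → K → G → L → I → M → P → N → J

Visit C
C → F
F → D
D → A
A → B
B → H
H → O
O → E
E → K
K → G
G → L
L → I
I → M
M → P
L → N
N → J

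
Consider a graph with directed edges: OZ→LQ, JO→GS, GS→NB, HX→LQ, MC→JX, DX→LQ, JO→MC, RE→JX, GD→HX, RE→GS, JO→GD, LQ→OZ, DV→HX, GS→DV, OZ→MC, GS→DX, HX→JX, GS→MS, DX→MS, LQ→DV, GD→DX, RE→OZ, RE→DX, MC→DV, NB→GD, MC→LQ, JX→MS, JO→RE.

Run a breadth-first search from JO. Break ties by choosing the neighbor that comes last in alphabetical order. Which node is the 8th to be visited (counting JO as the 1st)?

Visit JO; enqueue RE, MC, GS, GD → queue [RE, MC, GS, GD]
Visit RE; enqueue OZ, JX, DX → queue [MC, GS, GD, OZ, JX, DX]
Visit MC; enqueue LQ, DV → queue [GS, GD, OZ, JX, DX, LQ, DV]
Visit GS; enqueue NB, MS → queue [GD, OZ, JX, DX, LQ, DV, NB, MS]
Visit GD; enqueue HX → queue [OZ, JX, DX, LQ, DV, NB, MS, HX]
Visit OZ → queue [JX, DX, LQ, DV, NB, MS, HX]
Visit JX → queue [DX, LQ, DV, NB, MS, HX]
Visit DX → queue [LQ, DV, NB, MS, HX]
Visit LQ → queue [DV, NB, MS, HX]
Visit DV → queue [NB, MS, HX]
Visit NB → queue [MS, HX]
Visit MS → queue [HX]
Visit HX → queue []

Visit order: JO, RE, MC, GS, GD, OZ, JX, DX, LQ, DV, NB, MS, HX

DX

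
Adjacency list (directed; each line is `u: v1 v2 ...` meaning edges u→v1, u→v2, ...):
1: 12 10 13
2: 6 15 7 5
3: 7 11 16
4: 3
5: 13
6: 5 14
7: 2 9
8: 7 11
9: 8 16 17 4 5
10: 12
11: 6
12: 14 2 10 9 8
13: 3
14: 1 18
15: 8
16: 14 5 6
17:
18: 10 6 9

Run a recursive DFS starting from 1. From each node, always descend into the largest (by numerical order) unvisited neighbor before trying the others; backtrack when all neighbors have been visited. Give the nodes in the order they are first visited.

1 -> 13 -> 3 -> 16 -> 14 -> 18 -> 10 -> 12 -> 9 -> 17 -> 8 -> 11 -> 6 -> 5 -> 7 -> 2 -> 15 -> 4

Visit 1
1 → 13
13 → 3
3 → 16
16 → 14
14 → 18
18 → 10
10 → 12
12 → 9
9 → 17
9 → 8
8 → 11
11 → 6
6 → 5
8 → 7
7 → 2
2 → 15
9 → 4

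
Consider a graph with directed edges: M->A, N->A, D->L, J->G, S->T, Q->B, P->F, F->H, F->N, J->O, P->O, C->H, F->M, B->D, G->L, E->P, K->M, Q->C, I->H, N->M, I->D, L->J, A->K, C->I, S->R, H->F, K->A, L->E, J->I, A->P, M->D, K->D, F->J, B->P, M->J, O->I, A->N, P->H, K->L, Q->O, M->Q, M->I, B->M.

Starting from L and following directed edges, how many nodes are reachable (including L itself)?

BFS from L visits: L, J, E, O, I, G, P, H, D, F, N, M, A, Q, K, C, B
Reachable nodes: 17 of 20 total.

17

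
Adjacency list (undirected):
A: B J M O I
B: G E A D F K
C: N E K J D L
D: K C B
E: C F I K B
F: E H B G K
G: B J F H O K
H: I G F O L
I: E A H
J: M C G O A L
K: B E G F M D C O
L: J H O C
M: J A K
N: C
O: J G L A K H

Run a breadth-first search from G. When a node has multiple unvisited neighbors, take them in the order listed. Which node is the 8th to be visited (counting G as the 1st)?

E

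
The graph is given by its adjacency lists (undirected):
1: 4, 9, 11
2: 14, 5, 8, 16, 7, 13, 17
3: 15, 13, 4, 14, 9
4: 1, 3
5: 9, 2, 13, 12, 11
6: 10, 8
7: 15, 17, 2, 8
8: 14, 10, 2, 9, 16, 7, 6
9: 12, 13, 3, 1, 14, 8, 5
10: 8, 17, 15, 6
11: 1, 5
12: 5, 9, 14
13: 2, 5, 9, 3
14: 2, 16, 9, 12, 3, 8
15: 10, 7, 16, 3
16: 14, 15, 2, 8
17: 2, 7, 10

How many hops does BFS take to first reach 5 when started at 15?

3

Level 0: 15
Level 1: 3, 7, 10, 16
Level 2: 2, 4, 6, 8, 9, 13, 14, 17
Level 3: 1, 5, 12
Level 4: 11
5 first appears at level 3.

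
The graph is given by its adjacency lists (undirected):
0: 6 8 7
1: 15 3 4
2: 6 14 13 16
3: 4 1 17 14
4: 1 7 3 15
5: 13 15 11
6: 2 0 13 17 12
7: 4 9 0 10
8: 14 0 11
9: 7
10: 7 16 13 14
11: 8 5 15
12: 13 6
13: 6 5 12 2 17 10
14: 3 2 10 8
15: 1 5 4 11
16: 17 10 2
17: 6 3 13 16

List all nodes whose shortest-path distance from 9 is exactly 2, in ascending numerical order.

Level 0: 9
Level 1: 7
Level 2: 0, 4, 10
Level 3: 1, 3, 6, 8, 13, 14, 15, 16
Level 4: 2, 5, 11, 12, 17

0, 4, 10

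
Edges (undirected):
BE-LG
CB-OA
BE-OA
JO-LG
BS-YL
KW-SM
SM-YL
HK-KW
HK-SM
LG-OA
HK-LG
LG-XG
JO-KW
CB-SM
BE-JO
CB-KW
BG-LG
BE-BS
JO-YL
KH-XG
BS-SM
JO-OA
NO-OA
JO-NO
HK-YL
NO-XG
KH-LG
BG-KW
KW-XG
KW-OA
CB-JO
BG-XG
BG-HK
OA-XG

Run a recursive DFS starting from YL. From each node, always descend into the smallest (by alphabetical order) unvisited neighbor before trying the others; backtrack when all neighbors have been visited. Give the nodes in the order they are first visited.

Visit YL
YL → BS
BS → BE
BE → JO
JO → CB
CB → KW
KW → BG
BG → HK
HK → LG
LG → KH
KH → XG
XG → NO
NO → OA
HK → SM

YL BS BE JO CB KW BG HK LG KH XG NO OA SM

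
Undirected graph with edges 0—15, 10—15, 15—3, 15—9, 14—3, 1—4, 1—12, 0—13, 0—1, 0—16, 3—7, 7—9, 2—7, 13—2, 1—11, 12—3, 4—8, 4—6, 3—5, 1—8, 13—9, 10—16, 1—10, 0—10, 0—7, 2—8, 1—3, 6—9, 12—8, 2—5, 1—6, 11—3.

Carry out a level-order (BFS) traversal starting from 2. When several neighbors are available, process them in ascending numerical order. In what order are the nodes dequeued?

2, 5, 7, 8, 13, 3, 0, 9, 1, 4, 12, 11, 14, 15, 10, 16, 6

Visit 2; enqueue 5, 7, 8, 13 → queue [5, 7, 8, 13]
Visit 5; enqueue 3 → queue [7, 8, 13, 3]
Visit 7; enqueue 0, 9 → queue [8, 13, 3, 0, 9]
Visit 8; enqueue 1, 4, 12 → queue [13, 3, 0, 9, 1, 4, 12]
Visit 13 → queue [3, 0, 9, 1, 4, 12]
Visit 3; enqueue 11, 14, 15 → queue [0, 9, 1, 4, 12, 11, 14, 15]
Visit 0; enqueue 10, 16 → queue [9, 1, 4, 12, 11, 14, 15, 10, 16]
Visit 9; enqueue 6 → queue [1, 4, 12, 11, 14, 15, 10, 16, 6]
Visit 1 → queue [4, 12, 11, 14, 15, 10, 16, 6]
Visit 4 → queue [12, 11, 14, 15, 10, 16, 6]
Visit 12 → queue [11, 14, 15, 10, 16, 6]
Visit 11 → queue [14, 15, 10, 16, 6]
Visit 14 → queue [15, 10, 16, 6]
Visit 15 → queue [10, 16, 6]
Visit 10 → queue [16, 6]
Visit 16 → queue [6]
Visit 6 → queue []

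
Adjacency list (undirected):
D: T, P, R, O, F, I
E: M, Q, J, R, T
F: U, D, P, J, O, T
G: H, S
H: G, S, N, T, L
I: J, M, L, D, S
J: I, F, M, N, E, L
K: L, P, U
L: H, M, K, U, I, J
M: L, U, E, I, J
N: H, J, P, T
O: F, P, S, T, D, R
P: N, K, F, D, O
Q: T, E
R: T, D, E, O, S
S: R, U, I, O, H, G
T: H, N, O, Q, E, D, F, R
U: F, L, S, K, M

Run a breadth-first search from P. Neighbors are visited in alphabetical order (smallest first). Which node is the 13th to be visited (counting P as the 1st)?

H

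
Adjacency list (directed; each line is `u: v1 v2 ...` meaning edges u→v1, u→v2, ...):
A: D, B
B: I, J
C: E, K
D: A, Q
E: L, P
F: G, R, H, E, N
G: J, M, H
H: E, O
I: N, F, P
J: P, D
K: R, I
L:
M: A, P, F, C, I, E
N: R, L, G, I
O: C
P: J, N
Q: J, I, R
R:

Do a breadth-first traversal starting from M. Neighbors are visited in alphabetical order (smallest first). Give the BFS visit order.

M, A, C, E, F, I, P, B, D, K, L, G, H, N, R, J, Q, O

Visit M; enqueue A, C, E, F, I, P → queue [A, C, E, F, I, P]
Visit A; enqueue B, D → queue [C, E, F, I, P, B, D]
Visit C; enqueue K → queue [E, F, I, P, B, D, K]
Visit E; enqueue L → queue [F, I, P, B, D, K, L]
Visit F; enqueue G, H, N, R → queue [I, P, B, D, K, L, G, H, N, R]
Visit I → queue [P, B, D, K, L, G, H, N, R]
Visit P; enqueue J → queue [B, D, K, L, G, H, N, R, J]
Visit B → queue [D, K, L, G, H, N, R, J]
Visit D; enqueue Q → queue [K, L, G, H, N, R, J, Q]
Visit K → queue [L, G, H, N, R, J, Q]
Visit L → queue [G, H, N, R, J, Q]
Visit G → queue [H, N, R, J, Q]
Visit H; enqueue O → queue [N, R, J, Q, O]
Visit N → queue [R, J, Q, O]
Visit R → queue [J, Q, O]
Visit J → queue [Q, O]
Visit Q → queue [O]
Visit O → queue []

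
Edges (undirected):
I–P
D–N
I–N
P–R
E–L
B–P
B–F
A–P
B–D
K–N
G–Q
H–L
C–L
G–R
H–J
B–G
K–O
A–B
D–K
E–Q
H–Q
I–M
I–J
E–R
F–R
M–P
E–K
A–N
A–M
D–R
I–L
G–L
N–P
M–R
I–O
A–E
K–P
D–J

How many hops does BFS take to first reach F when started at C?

4

Level 0: C
Level 1: L
Level 2: E, G, H, I
Level 3: A, B, J, K, M, N, O, P, Q, R
Level 4: D, F
F first appears at level 4.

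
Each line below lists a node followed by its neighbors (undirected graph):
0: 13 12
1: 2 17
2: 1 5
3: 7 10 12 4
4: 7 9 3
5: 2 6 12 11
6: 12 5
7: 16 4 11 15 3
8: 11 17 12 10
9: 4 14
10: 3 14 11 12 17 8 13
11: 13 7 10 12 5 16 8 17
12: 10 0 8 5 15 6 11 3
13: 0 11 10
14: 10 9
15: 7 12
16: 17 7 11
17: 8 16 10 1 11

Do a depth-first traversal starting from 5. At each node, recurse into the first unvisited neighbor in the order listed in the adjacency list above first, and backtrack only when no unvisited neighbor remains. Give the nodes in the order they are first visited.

Visit 5
5 → 2
2 → 1
1 → 17
17 → 8
8 → 11
11 → 13
13 → 0
0 → 12
12 → 10
10 → 3
3 → 7
7 → 16
7 → 4
4 → 9
9 → 14
7 → 15
12 → 6

5 2 1 17 8 11 13 0 12 10 3 7 16 4 9 14 15 6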